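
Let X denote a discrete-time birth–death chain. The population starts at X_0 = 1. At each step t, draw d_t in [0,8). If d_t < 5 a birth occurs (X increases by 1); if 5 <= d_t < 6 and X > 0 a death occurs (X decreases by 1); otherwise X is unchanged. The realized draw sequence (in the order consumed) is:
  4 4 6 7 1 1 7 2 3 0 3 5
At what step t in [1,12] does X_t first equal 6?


8

t=0: X=1, d=4 → birth, X_1=2
t=1: X=2, d=4 → birth, X_2=3
t=2: X=3, d=6 → hold, X_3=3
t=3: X=3, d=7 → hold, X_4=3
t=4: X=3, d=1 → birth, X_5=4
t=5: X=4, d=1 → birth, X_6=5
t=6: X=5, d=7 → hold, X_7=5
t=7: X=5, d=2 → birth, X_8=6
t=8: X=6, d=3 → birth, X_9=7
t=9: X=7, d=0 → birth, X_10=8
t=10: X=8, d=3 → birth, X_11=9
t=11: X=9, d=5 → death, X_12=8


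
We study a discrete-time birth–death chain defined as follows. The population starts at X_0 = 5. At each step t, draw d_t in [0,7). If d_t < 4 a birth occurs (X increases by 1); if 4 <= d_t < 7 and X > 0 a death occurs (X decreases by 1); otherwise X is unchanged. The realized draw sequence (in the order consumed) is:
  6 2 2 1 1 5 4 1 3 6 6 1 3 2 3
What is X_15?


t=0: X=5, d=6 → death, X_1=4
t=1: X=4, d=2 → birth, X_2=5
t=2: X=5, d=2 → birth, X_3=6
t=3: X=6, d=1 → birth, X_4=7
t=4: X=7, d=1 → birth, X_5=8
t=5: X=8, d=5 → death, X_6=7
t=6: X=7, d=4 → death, X_7=6
t=7: X=6, d=1 → birth, X_8=7
t=8: X=7, d=3 → birth, X_9=8
t=9: X=8, d=6 → death, X_10=7
t=10: X=7, d=6 → death, X_11=6
t=11: X=6, d=1 → birth, X_12=7
t=12: X=7, d=3 → birth, X_13=8
t=13: X=8, d=2 → birth, X_14=9
t=14: X=9, d=3 → birth, X_15=10

10


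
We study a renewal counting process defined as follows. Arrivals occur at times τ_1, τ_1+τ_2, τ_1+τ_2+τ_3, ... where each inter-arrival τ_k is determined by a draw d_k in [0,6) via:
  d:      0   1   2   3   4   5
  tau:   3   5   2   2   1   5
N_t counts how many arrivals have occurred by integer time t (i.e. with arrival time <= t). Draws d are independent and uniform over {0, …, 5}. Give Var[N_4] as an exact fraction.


Inter-arrival values over d=0..5: [3, 5, 2, 2, 1, 5]
Each d has probability 1/6, so the pmf of τ is: f(1) = 1/6, f(2) = 1/3, f(3) = 1/6, f(5) = 1/3
Let p_n(j) = P(N_n = j), with p_0 = [1]. Condition on τ_1: p_n(0) = P(τ > n), and for j >= 1, p_n(j) = Σ_{k<=n} f(k)·p_{n−k}(j−1)
p_1 = [5/6, 1/6]  (j = 0..1)
p_2 = [1/2, 17/36, 1/36]  (j = 0..2)
p_3 = [1/3, 19/36, 29/216, 1/216]  (j = 0..3)
p_4 = [1/3, 13/36, 59/216, 41/1296, 1/1296]  (j = 0..4)
E[N_4] = Σ j·p_4(j) = 1303/1296;  E[N_4²] = Σ j²·p_4(j) = 2269/1296
Var[N_4] = 2269/1296 − (1303/1296)² = 1242815/1679616

1242815/1679616


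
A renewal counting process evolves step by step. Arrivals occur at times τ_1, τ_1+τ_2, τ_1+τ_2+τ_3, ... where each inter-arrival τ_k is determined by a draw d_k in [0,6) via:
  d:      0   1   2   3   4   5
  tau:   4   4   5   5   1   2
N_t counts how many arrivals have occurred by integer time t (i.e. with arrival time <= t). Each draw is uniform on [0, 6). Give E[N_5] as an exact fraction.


Inter-arrival values over d=0..5: [4, 4, 5, 5, 1, 2]
Each d has probability 1/6, so the pmf of τ is: f(1) = 1/6, f(2) = 1/6, f(4) = 1/3, f(5) = 1/3
Renewal equation for m(n) = E[N_n]: condition on τ_1 = k (if k <= n, one arrival plus a fresh copy on the remaining n−k steps): m(n) = F(n) + Σ_{k<=n} f(k)·m(n−k), where F(n) = P(τ <= n) and m(0) = 0
m(1) = F(1) = 1/6
m(2) = F(2) + f(1)·m(1) = 1/3 + 1/6·1/6 = 13/36
m(3) = F(3) + f(1)·m(2) + f(2)·m(1) = 1/3 + 1/6·13/36 + 1/6·1/6 = 91/216
m(4) = F(4) + f(1)·m(3) + f(2)·m(2) = 2/3 + 1/6·91/216 + 1/6·13/36 = 1033/1296
m(5) = F(5) + f(1)·m(4) + f(2)·m(3) + f(4)·m(1) = 1 + 1/6·1033/1296 + 1/6·91/216 + 1/3·1/6 = 9787/7776
E[N_5] = m(5) = 9787/7776

9787/7776


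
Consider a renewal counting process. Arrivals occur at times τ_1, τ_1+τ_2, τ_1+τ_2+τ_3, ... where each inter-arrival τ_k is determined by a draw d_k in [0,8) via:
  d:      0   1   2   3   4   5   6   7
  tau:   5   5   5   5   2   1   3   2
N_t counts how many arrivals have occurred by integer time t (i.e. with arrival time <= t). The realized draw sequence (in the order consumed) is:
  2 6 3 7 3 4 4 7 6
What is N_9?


2

draw d_1=2: τ_1=5, arrival time A_1=5
draw d_2=6: τ_2=3, arrival time A_2=8
draw d_3=3: τ_3=5, arrival time A_3=13
draw d_4=7: τ_4=2, arrival time A_4=15
draw d_5=3: τ_5=5, arrival time A_5=20
draw d_6=4: τ_6=2, arrival time A_6=22
draw d_7=4: τ_7=2, arrival time A_7=24
draw d_8=7: τ_8=2, arrival time A_8=26
draw d_9=6: τ_9=3, arrival time A_9=29
N_t over t=0..9: 0:0 1:0 2:0 3:0 4:0 5:1 6:1 7:1 8:2 9:2


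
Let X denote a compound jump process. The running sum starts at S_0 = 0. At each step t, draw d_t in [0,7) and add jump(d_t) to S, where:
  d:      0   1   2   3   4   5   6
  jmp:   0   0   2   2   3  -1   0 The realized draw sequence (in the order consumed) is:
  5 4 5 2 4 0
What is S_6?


6

t=0: S=0, d=5, jump=-1, S_1=-1
t=1: S=-1, d=4, jump=3, S_2=2
t=2: S=2, d=5, jump=-1, S_3=1
t=3: S=1, d=2, jump=2, S_4=3
t=4: S=3, d=4, jump=3, S_5=6
t=5: S=6, d=0, jump=0, S_6=6


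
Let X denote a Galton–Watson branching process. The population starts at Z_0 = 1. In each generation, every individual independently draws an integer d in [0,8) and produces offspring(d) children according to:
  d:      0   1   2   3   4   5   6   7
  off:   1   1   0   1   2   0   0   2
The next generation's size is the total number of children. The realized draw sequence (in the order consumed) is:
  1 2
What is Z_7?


0

gen 0: Z_0=1, draws=[1], offspring=[1], Z_1=1
gen 1: Z_1=1, draws=[2], offspring=[0], Z_2=0
gen 2: Z_2=0, draws=[], offspring=[], Z_3=0
gen 3: Z_3=0, draws=[], offspring=[], Z_4=0
gen 4: Z_4=0, draws=[], offspring=[], Z_5=0
gen 5: Z_5=0, draws=[], offspring=[], Z_6=0
gen 6: Z_6=0, draws=[], offspring=[], Z_7=0


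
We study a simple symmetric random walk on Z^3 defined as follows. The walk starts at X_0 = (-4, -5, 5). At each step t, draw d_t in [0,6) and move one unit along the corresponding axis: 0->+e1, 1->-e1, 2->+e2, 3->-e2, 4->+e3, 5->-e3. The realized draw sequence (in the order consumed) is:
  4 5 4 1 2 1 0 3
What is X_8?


(-5, -5, 6)

t=0: X=(-4, -5, 5), d=4 → +e3, X_1=(-4, -5, 6)
t=1: X=(-4, -5, 6), d=5 → -e3, X_2=(-4, -5, 5)
t=2: X=(-4, -5, 5), d=4 → +e3, X_3=(-4, -5, 6)
t=3: X=(-4, -5, 6), d=1 → -e1, X_4=(-5, -5, 6)
t=4: X=(-5, -5, 6), d=2 → +e2, X_5=(-5, -4, 6)
t=5: X=(-5, -4, 6), d=1 → -e1, X_6=(-6, -4, 6)
t=6: X=(-6, -4, 6), d=0 → +e1, X_7=(-5, -4, 6)
t=7: X=(-5, -4, 6), d=3 → -e2, X_8=(-5, -5, 6)


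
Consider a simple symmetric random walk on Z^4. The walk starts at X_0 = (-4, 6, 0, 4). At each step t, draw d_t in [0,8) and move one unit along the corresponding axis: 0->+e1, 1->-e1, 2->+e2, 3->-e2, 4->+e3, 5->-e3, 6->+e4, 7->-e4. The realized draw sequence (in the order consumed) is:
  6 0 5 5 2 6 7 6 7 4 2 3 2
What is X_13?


t=0: X=(-4, 6, 0, 4), d=6 → +e4, X_1=(-4, 6, 0, 5)
t=1: X=(-4, 6, 0, 5), d=0 → +e1, X_2=(-3, 6, 0, 5)
t=2: X=(-3, 6, 0, 5), d=5 → -e3, X_3=(-3, 6, -1, 5)
t=3: X=(-3, 6, -1, 5), d=5 → -e3, X_4=(-3, 6, -2, 5)
t=4: X=(-3, 6, -2, 5), d=2 → +e2, X_5=(-3, 7, -2, 5)
t=5: X=(-3, 7, -2, 5), d=6 → +e4, X_6=(-3, 7, -2, 6)
t=6: X=(-3, 7, -2, 6), d=7 → -e4, X_7=(-3, 7, -2, 5)
t=7: X=(-3, 7, -2, 5), d=6 → +e4, X_8=(-3, 7, -2, 6)
t=8: X=(-3, 7, -2, 6), d=7 → -e4, X_9=(-3, 7, -2, 5)
t=9: X=(-3, 7, -2, 5), d=4 → +e3, X_10=(-3, 7, -1, 5)
t=10: X=(-3, 7, -1, 5), d=2 → +e2, X_11=(-3, 8, -1, 5)
t=11: X=(-3, 8, -1, 5), d=3 → -e2, X_12=(-3, 7, -1, 5)
t=12: X=(-3, 7, -1, 5), d=2 → +e2, X_13=(-3, 8, -1, 5)

(-3, 8, -1, 5)


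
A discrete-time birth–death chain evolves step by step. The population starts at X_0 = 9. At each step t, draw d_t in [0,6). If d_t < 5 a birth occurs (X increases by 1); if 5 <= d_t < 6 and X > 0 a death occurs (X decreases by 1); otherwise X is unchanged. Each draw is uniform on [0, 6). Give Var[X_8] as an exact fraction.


X can drop by at most 1 per step and X_0 = 9 > T = 8, so X_t >= 9 − t >= 1 > 0 for every t <= 8: the floor at 0 (the 'and X > 0' condition) never binds. Hence X_8 = X_0 + Σ_{t<8} Y_t with i.i.d. increments Y_t = y(d_t) ∈ {+1, −1, 0}.
Outcome values over d=0..5: [1, 1, 1, 1, 1, -1]
Σy = 4, Σy² = 6, M = 6
μ = 4/6 = 2/3,  σ² = 6/6 − (2/3)² = 5/9
Independent increments: Var[X_8] = 8·σ² = 8·(5/9) = 40/9

40/9


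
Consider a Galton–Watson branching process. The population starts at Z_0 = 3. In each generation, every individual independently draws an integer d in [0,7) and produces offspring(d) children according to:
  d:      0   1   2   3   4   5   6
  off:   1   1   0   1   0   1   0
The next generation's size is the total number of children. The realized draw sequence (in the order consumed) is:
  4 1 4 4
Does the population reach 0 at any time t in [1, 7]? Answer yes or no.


yes

gen 0: Z_0=3, draws=[4, 1, 4], offspring=[0, 1, 0], Z_1=1
gen 1: Z_1=1, draws=[4], offspring=[0], Z_2=0
gen 2: Z_2=0, draws=[], offspring=[], Z_3=0
gen 3: Z_3=0, draws=[], offspring=[], Z_4=0
gen 4: Z_4=0, draws=[], offspring=[], Z_5=0
gen 5: Z_5=0, draws=[], offspring=[], Z_6=0
gen 6: Z_6=0, draws=[], offspring=[], Z_7=0


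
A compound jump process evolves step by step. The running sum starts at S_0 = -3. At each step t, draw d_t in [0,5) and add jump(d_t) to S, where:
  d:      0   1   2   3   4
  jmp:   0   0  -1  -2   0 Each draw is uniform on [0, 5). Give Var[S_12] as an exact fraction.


192/25

Outcome values over d=0..4: [0, 0, -1, -2, 0]
Σy = -3, Σy² = 5, M = 5
μ = -3/5 = -3/5,  σ² = 5/5 − (-3/5)² = 16/25
Independent increments: Var[S_12] = 12·σ² = 12·(16/25) = 192/25


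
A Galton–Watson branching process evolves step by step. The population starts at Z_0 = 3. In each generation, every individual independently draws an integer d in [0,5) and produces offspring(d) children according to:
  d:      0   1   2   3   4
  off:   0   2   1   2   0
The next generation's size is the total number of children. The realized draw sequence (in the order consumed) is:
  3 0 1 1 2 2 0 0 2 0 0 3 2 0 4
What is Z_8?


0

gen 0: Z_0=3, draws=[3, 0, 1], offspring=[2, 0, 2], Z_1=4
gen 1: Z_1=4, draws=[1, 2, 2, 0], offspring=[2, 1, 1, 0], Z_2=4
gen 2: Z_2=4, draws=[0, 2, 0, 0], offspring=[0, 1, 0, 0], Z_3=1
gen 3: Z_3=1, draws=[3], offspring=[2], Z_4=2
gen 4: Z_4=2, draws=[2, 0], offspring=[1, 0], Z_5=1
gen 5: Z_5=1, draws=[4], offspring=[0], Z_6=0
gen 6: Z_6=0, draws=[], offspring=[], Z_7=0
gen 7: Z_7=0, draws=[], offspring=[], Z_8=0


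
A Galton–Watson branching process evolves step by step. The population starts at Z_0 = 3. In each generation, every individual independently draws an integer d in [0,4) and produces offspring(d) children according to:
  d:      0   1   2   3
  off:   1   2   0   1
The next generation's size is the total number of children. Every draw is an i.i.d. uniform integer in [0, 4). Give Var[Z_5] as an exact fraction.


15/2

Outcome values over d=0..3: [1, 2, 0, 1]
Σy = 4, Σy² = 6, M = 4
μ = 4/4 = 1,  σ² = 6/4 − (1)² = 1/2
V_0 = 0, E_0 = 3
V_1 = 1/2·E_0 + (1)²·V_0 = 3/2;  E_1 = 3
V_2 = 1/2·E_1 + (1)²·V_1 = 3;  E_2 = 3
V_3 = 1/2·E_2 + (1)²·V_2 = 9/2;  E_3 = 3
V_4 = 1/2·E_3 + (1)²·V_3 = 6;  E_4 = 3
V_5 = 1/2·E_4 + (1)²·V_4 = 15/2;  E_5 = 3


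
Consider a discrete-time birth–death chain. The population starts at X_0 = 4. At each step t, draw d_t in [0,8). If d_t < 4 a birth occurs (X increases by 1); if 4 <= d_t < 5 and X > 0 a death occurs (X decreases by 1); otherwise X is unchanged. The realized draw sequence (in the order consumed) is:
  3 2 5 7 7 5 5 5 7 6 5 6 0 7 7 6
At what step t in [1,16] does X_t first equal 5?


1

t=0: X=4, d=3 → birth, X_1=5
t=1: X=5, d=2 → birth, X_2=6
t=2: X=6, d=5 → hold, X_3=6
t=3: X=6, d=7 → hold, X_4=6
t=4: X=6, d=7 → hold, X_5=6
t=5: X=6, d=5 → hold, X_6=6
t=6: X=6, d=5 → hold, X_7=6
t=7: X=6, d=5 → hold, X_8=6
t=8: X=6, d=7 → hold, X_9=6
t=9: X=6, d=6 → hold, X_10=6
t=10: X=6, d=5 → hold, X_11=6
t=11: X=6, d=6 → hold, X_12=6
t=12: X=6, d=0 → birth, X_13=7
t=13: X=7, d=7 → hold, X_14=7
t=14: X=7, d=7 → hold, X_15=7
t=15: X=7, d=6 → hold, X_16=7


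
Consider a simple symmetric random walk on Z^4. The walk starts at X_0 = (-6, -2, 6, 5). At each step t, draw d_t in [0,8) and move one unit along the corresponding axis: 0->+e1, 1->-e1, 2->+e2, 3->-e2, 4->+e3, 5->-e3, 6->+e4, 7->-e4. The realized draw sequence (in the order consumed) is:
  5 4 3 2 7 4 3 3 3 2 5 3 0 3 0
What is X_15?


(-4, -6, 6, 4)

t=0: X=(-6, -2, 6, 5), d=5 → -e3, X_1=(-6, -2, 5, 5)
t=1: X=(-6, -2, 5, 5), d=4 → +e3, X_2=(-6, -2, 6, 5)
t=2: X=(-6, -2, 6, 5), d=3 → -e2, X_3=(-6, -3, 6, 5)
t=3: X=(-6, -3, 6, 5), d=2 → +e2, X_4=(-6, -2, 6, 5)
t=4: X=(-6, -2, 6, 5), d=7 → -e4, X_5=(-6, -2, 6, 4)
t=5: X=(-6, -2, 6, 4), d=4 → +e3, X_6=(-6, -2, 7, 4)
t=6: X=(-6, -2, 7, 4), d=3 → -e2, X_7=(-6, -3, 7, 4)
t=7: X=(-6, -3, 7, 4), d=3 → -e2, X_8=(-6, -4, 7, 4)
t=8: X=(-6, -4, 7, 4), d=3 → -e2, X_9=(-6, -5, 7, 4)
t=9: X=(-6, -5, 7, 4), d=2 → +e2, X_10=(-6, -4, 7, 4)
t=10: X=(-6, -4, 7, 4), d=5 → -e3, X_11=(-6, -4, 6, 4)
t=11: X=(-6, -4, 6, 4), d=3 → -e2, X_12=(-6, -5, 6, 4)
t=12: X=(-6, -5, 6, 4), d=0 → +e1, X_13=(-5, -5, 6, 4)
t=13: X=(-5, -5, 6, 4), d=3 → -e2, X_14=(-5, -6, 6, 4)
t=14: X=(-5, -6, 6, 4), d=0 → +e1, X_15=(-4, -6, 6, 4)


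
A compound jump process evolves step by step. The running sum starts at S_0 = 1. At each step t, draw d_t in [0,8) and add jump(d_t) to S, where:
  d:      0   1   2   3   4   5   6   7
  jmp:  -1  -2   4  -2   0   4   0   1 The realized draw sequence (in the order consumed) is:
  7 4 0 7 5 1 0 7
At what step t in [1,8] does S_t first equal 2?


t=0: S=1, d=7, jump=1, S_1=2
t=1: S=2, d=4, jump=0, S_2=2
t=2: S=2, d=0, jump=-1, S_3=1
t=3: S=1, d=7, jump=1, S_4=2
t=4: S=2, d=5, jump=4, S_5=6
t=5: S=6, d=1, jump=-2, S_6=4
t=6: S=4, d=0, jump=-1, S_7=3
t=7: S=3, d=7, jump=1, S_8=4

1


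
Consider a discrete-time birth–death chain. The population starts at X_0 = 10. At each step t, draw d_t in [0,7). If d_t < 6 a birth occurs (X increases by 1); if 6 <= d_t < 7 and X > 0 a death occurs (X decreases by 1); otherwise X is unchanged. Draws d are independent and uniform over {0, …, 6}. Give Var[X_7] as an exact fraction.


X can drop by at most 1 per step and X_0 = 10 > T = 7, so X_t >= 10 − t >= 3 > 0 for every t <= 7: the floor at 0 (the 'and X > 0' condition) never binds. Hence X_7 = X_0 + Σ_{t<7} Y_t with i.i.d. increments Y_t = y(d_t) ∈ {+1, −1, 0}.
Outcome values over d=0..6: [1, 1, 1, 1, 1, 1, -1]
Σy = 5, Σy² = 7, M = 7
μ = 5/7 = 5/7,  σ² = 7/7 − (5/7)² = 24/49
Independent increments: Var[X_7] = 7·σ² = 7·(24/49) = 24/7

24/7


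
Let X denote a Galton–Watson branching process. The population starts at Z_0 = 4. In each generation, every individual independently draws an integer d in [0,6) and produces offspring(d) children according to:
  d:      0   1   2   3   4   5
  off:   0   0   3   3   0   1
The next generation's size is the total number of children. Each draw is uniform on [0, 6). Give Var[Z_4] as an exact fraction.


24635975/419904

Outcome values over d=0..5: [0, 0, 3, 3, 0, 1]
Σy = 7, Σy² = 19, M = 6
μ = 7/6 = 7/6,  σ² = 19/6 − (7/6)² = 65/36
V_0 = 0, E_0 = 4
V_1 = 65/36·E_0 + (7/6)²·V_0 = 65/9;  E_1 = 14/3
V_2 = 65/36·E_1 + (7/6)²·V_1 = 5915/324;  E_2 = 49/9
V_3 = 65/36·E_2 + (7/6)²·V_2 = 404495/11664;  E_3 = 343/54
V_4 = 65/36·E_3 + (7/6)²·V_3 = 24635975/419904;  E_4 = 2401/324


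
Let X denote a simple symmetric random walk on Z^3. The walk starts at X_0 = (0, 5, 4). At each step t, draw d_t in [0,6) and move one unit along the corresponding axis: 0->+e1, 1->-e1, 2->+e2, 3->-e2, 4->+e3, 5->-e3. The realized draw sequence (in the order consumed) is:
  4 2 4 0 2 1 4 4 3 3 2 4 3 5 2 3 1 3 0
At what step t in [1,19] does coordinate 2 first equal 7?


5

t=0: X=(0, 5, 4), d=4 → +e3, X_1=(0, 5, 5)
t=1: X=(0, 5, 5), d=2 → +e2, X_2=(0, 6, 5)
t=2: X=(0, 6, 5), d=4 → +e3, X_3=(0, 6, 6)
t=3: X=(0, 6, 6), d=0 → +e1, X_4=(1, 6, 6)
t=4: X=(1, 6, 6), d=2 → +e2, X_5=(1, 7, 6)
t=5: X=(1, 7, 6), d=1 → -e1, X_6=(0, 7, 6)
t=6: X=(0, 7, 6), d=4 → +e3, X_7=(0, 7, 7)
t=7: X=(0, 7, 7), d=4 → +e3, X_8=(0, 7, 8)
t=8: X=(0, 7, 8), d=3 → -e2, X_9=(0, 6, 8)
t=9: X=(0, 6, 8), d=3 → -e2, X_10=(0, 5, 8)
t=10: X=(0, 5, 8), d=2 → +e2, X_11=(0, 6, 8)
t=11: X=(0, 6, 8), d=4 → +e3, X_12=(0, 6, 9)
t=12: X=(0, 6, 9), d=3 → -e2, X_13=(0, 5, 9)
t=13: X=(0, 5, 9), d=5 → -e3, X_14=(0, 5, 8)
t=14: X=(0, 5, 8), d=2 → +e2, X_15=(0, 6, 8)
t=15: X=(0, 6, 8), d=3 → -e2, X_16=(0, 5, 8)
t=16: X=(0, 5, 8), d=1 → -e1, X_17=(-1, 5, 8)
t=17: X=(-1, 5, 8), d=3 → -e2, X_18=(-1, 4, 8)
t=18: X=(-1, 4, 8), d=0 → +e1, X_19=(0, 4, 8)


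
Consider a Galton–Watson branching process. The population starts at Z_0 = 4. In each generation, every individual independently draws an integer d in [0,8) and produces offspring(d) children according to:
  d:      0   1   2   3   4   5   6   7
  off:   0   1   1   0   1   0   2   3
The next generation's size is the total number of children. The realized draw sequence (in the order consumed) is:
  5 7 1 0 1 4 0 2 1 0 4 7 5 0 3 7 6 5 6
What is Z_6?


4

gen 0: Z_0=4, draws=[5, 7, 1, 0], offspring=[0, 3, 1, 0], Z_1=4
gen 1: Z_1=4, draws=[1, 4, 0, 2], offspring=[1, 1, 0, 1], Z_2=3
gen 2: Z_2=3, draws=[1, 0, 4], offspring=[1, 0, 1], Z_3=2
gen 3: Z_3=2, draws=[7, 5], offspring=[3, 0], Z_4=3
gen 4: Z_4=3, draws=[0, 3, 7], offspring=[0, 0, 3], Z_5=3
gen 5: Z_5=3, draws=[6, 5, 6], offspring=[2, 0, 2], Z_6=4


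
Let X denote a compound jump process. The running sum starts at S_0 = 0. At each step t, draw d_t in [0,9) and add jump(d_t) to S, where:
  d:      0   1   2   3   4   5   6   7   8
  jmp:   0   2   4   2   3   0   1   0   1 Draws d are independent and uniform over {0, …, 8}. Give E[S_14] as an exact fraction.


Outcome values over d=0..8: [0, 2, 4, 2, 3, 0, 1, 0, 1]
Σy = 13, Σy² = 35, M = 9
μ = 13/9 = 13/9,  σ² = 35/9 − (13/9)² = 146/81
E[S_14] = 0 + 14·(13/9) = 182/9

182/9


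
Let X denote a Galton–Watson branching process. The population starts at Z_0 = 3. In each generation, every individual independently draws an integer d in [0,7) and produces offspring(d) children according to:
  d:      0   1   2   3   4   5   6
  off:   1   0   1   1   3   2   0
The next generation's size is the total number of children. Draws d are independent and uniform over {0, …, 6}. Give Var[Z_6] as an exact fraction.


681812951040/13841287201

Outcome values over d=0..6: [1, 0, 1, 1, 3, 2, 0]
Σy = 8, Σy² = 16, M = 7
μ = 8/7 = 8/7,  σ² = 16/7 − (8/7)² = 48/49
V_0 = 0, E_0 = 3
V_1 = 48/49·E_0 + (8/7)²·V_0 = 144/49;  E_1 = 24/7
V_2 = 48/49·E_1 + (8/7)²·V_1 = 17280/2401;  E_2 = 192/49
V_3 = 48/49·E_2 + (8/7)²·V_2 = 1557504/117649;  E_3 = 1536/343
V_4 = 48/49·E_3 + (8/7)²·V_3 = 124968960/5764801;  E_4 = 12288/2401
V_5 = 48/49·E_4 + (8/7)²·V_4 = 9414180864/282475249;  E_5 = 98304/16807
V_6 = 48/49·E_5 + (8/7)²·V_5 = 681812951040/13841287201;  E_6 = 786432/117649


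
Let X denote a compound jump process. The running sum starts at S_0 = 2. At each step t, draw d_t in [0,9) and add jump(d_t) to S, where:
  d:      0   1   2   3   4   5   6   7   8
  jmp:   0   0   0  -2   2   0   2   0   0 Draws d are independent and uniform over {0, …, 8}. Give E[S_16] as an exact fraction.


50/9

Outcome values over d=0..8: [0, 0, 0, -2, 2, 0, 2, 0, 0]
Σy = 2, Σy² = 12, M = 9
μ = 2/9 = 2/9,  σ² = 12/9 − (2/9)² = 104/81
E[S_16] = 2 + 16·(2/9) = 50/9


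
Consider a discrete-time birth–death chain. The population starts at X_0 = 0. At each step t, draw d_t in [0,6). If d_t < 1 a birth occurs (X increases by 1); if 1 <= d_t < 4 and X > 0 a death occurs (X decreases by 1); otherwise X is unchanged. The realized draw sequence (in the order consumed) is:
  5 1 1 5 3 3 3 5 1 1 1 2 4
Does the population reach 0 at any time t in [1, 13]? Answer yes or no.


yes

t=0: X=0, d=5 → hold, X_1=0
t=1: X=0, d=1 → hold, X_2=0
t=2: X=0, d=1 → hold, X_3=0
t=3: X=0, d=5 → hold, X_4=0
t=4: X=0, d=3 → hold, X_5=0
t=5: X=0, d=3 → hold, X_6=0
t=6: X=0, d=3 → hold, X_7=0
t=7: X=0, d=5 → hold, X_8=0
t=8: X=0, d=1 → hold, X_9=0
t=9: X=0, d=1 → hold, X_10=0
t=10: X=0, d=1 → hold, X_11=0
t=11: X=0, d=2 → hold, X_12=0
t=12: X=0, d=4 → hold, X_13=0


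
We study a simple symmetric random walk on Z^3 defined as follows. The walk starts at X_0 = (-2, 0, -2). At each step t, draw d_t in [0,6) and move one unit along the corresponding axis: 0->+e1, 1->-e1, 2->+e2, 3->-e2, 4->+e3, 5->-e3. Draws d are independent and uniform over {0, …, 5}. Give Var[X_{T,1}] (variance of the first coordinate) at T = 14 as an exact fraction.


14/3

Outcome values over d=0..5: [1, -1, 0, 0, 0, 0]
Σy = 0, Σy² = 2, M = 6
μ = 0/6 = 0,  σ² = 2/6 − (0)² = 1/3
Independent increments: Var[X_14] = 14·σ² = 14·(1/3) = 14/3


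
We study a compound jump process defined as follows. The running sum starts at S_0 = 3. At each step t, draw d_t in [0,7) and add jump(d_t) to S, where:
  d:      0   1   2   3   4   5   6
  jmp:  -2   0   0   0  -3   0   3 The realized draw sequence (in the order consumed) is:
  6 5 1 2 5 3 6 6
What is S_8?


12

t=0: S=3, d=6, jump=3, S_1=6
t=1: S=6, d=5, jump=0, S_2=6
t=2: S=6, d=1, jump=0, S_3=6
t=3: S=6, d=2, jump=0, S_4=6
t=4: S=6, d=5, jump=0, S_5=6
t=5: S=6, d=3, jump=0, S_6=6
t=6: S=6, d=6, jump=3, S_7=9
t=7: S=9, d=6, jump=3, S_8=12


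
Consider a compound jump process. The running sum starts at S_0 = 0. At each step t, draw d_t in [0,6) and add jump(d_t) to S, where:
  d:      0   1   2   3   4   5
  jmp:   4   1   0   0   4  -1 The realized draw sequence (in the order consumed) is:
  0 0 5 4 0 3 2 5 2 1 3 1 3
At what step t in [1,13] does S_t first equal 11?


4

t=0: S=0, d=0, jump=4, S_1=4
t=1: S=4, d=0, jump=4, S_2=8
t=2: S=8, d=5, jump=-1, S_3=7
t=3: S=7, d=4, jump=4, S_4=11
t=4: S=11, d=0, jump=4, S_5=15
t=5: S=15, d=3, jump=0, S_6=15
t=6: S=15, d=2, jump=0, S_7=15
t=7: S=15, d=5, jump=-1, S_8=14
t=8: S=14, d=2, jump=0, S_9=14
t=9: S=14, d=1, jump=1, S_10=15
t=10: S=15, d=3, jump=0, S_11=15
t=11: S=15, d=1, jump=1, S_12=16
t=12: S=16, d=3, jump=0, S_13=16


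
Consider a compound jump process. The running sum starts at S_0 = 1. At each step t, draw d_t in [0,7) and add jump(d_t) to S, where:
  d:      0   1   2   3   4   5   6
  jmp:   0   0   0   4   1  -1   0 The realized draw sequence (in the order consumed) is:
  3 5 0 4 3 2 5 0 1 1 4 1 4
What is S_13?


10

t=0: S=1, d=3, jump=4, S_1=5
t=1: S=5, d=5, jump=-1, S_2=4
t=2: S=4, d=0, jump=0, S_3=4
t=3: S=4, d=4, jump=1, S_4=5
t=4: S=5, d=3, jump=4, S_5=9
t=5: S=9, d=2, jump=0, S_6=9
t=6: S=9, d=5, jump=-1, S_7=8
t=7: S=8, d=0, jump=0, S_8=8
t=8: S=8, d=1, jump=0, S_9=8
t=9: S=8, d=1, jump=0, S_10=8
t=10: S=8, d=4, jump=1, S_11=9
t=11: S=9, d=1, jump=0, S_12=9
t=12: S=9, d=4, jump=1, S_13=10


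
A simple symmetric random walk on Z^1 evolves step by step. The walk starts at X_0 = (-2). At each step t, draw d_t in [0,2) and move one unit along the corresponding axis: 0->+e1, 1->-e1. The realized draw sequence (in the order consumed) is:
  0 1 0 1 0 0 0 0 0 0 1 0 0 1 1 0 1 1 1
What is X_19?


(1)

t=0: X=(-2), d=0 → +e1, X_1=(-1)
t=1: X=(-1), d=1 → -e1, X_2=(-2)
t=2: X=(-2), d=0 → +e1, X_3=(-1)
t=3: X=(-1), d=1 → -e1, X_4=(-2)
t=4: X=(-2), d=0 → +e1, X_5=(-1)
t=5: X=(-1), d=0 → +e1, X_6=(0)
t=6: X=(0), d=0 → +e1, X_7=(1)
t=7: X=(1), d=0 → +e1, X_8=(2)
t=8: X=(2), d=0 → +e1, X_9=(3)
t=9: X=(3), d=0 → +e1, X_10=(4)
t=10: X=(4), d=1 → -e1, X_11=(3)
t=11: X=(3), d=0 → +e1, X_12=(4)
t=12: X=(4), d=0 → +e1, X_13=(5)
t=13: X=(5), d=1 → -e1, X_14=(4)
t=14: X=(4), d=1 → -e1, X_15=(3)
t=15: X=(3), d=0 → +e1, X_16=(4)
t=16: X=(4), d=1 → -e1, X_17=(3)
t=17: X=(3), d=1 → -e1, X_18=(2)
t=18: X=(2), d=1 → -e1, X_19=(1)


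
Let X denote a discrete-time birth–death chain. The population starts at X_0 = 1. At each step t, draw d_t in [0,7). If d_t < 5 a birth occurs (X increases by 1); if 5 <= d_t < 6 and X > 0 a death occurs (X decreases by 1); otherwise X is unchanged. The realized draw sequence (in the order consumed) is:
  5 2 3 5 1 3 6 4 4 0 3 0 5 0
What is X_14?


t=0: X=1, d=5 → death, X_1=0
t=1: X=0, d=2 → birth, X_2=1
t=2: X=1, d=3 → birth, X_3=2
t=3: X=2, d=5 → death, X_4=1
t=4: X=1, d=1 → birth, X_5=2
t=5: X=2, d=3 → birth, X_6=3
t=6: X=3, d=6 → hold, X_7=3
t=7: X=3, d=4 → birth, X_8=4
t=8: X=4, d=4 → birth, X_9=5
t=9: X=5, d=0 → birth, X_10=6
t=10: X=6, d=3 → birth, X_11=7
t=11: X=7, d=0 → birth, X_12=8
t=12: X=8, d=5 → death, X_13=7
t=13: X=7, d=0 → birth, X_14=8

8


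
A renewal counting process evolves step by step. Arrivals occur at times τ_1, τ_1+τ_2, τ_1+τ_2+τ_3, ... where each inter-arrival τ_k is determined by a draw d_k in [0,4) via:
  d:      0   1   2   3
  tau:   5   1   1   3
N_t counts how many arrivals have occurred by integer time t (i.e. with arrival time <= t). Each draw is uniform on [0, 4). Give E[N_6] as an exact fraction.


151/64

Inter-arrival values over d=0..3: [5, 1, 1, 3]
Each d has probability 1/4, so the pmf of τ is: f(1) = 1/2, f(3) = 1/4, f(5) = 1/4
Renewal equation for m(n) = E[N_n]: condition on τ_1 = k (if k <= n, one arrival plus a fresh copy on the remaining n−k steps): m(n) = F(n) + Σ_{k<=n} f(k)·m(n−k), where F(n) = P(τ <= n) and m(0) = 0
m(1) = F(1) = 1/2
m(2) = F(2) + f(1)·m(1) = 1/2 + 1/2·1/2 = 3/4
m(3) = F(3) + f(1)·m(2) = 3/4 + 1/2·3/4 = 9/8
m(4) = F(4) + f(1)·m(3) + f(3)·m(1) = 3/4 + 1/2·9/8 + 1/4·1/2 = 23/16
m(5) = F(5) + f(1)·m(4) + f(3)·m(2) = 1 + 1/2·23/16 + 1/4·3/4 = 61/32
m(6) = F(6) + f(1)·m(5) + f(3)·m(3) + f(5)·m(1) = 1 + 1/2·61/32 + 1/4·9/8 + 1/4·1/2 = 151/64
E[N_6] = m(6) = 151/64


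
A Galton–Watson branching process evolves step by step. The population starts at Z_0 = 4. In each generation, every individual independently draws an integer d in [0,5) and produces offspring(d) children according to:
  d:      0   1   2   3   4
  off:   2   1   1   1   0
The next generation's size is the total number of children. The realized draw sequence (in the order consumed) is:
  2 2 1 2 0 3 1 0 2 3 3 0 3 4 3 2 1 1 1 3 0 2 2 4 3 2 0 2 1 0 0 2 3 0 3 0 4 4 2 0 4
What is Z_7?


9

gen 0: Z_0=4, draws=[2, 2, 1, 2], offspring=[1, 1, 1, 1], Z_1=4
gen 1: Z_1=4, draws=[0, 3, 1, 0], offspring=[2, 1, 1, 2], Z_2=6
gen 2: Z_2=6, draws=[2, 3, 3, 0, 3, 4], offspring=[1, 1, 1, 2, 1, 0], Z_3=6
gen 3: Z_3=6, draws=[3, 2, 1, 1, 1, 3], offspring=[1, 1, 1, 1, 1, 1], Z_4=6
gen 4: Z_4=6, draws=[0, 2, 2, 4, 3, 2], offspring=[2, 1, 1, 0, 1, 1], Z_5=6
gen 5: Z_5=6, draws=[0, 2, 1, 0, 0, 2], offspring=[2, 1, 1, 2, 2, 1], Z_6=9
gen 6: Z_6=9, draws=[3, 0, 3, 0, 4, 4, 2, 0, 4], offspring=[1, 2, 1, 2, 0, 0, 1, 2, 0], Z_7=9


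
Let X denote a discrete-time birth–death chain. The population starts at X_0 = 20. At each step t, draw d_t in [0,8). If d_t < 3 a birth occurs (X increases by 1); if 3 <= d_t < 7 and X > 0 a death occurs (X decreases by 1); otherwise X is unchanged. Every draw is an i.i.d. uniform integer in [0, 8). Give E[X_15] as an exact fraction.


X can drop by at most 1 per step and X_0 = 20 > T = 15, so X_t >= 20 − t >= 5 > 0 for every t <= 15: the floor at 0 (the 'and X > 0' condition) never binds. Hence X_15 = X_0 + Σ_{t<15} Y_t with i.i.d. increments Y_t = y(d_t) ∈ {+1, −1, 0}.
Outcome values over d=0..7: [1, 1, 1, -1, -1, -1, -1, 0]
Σy = -1, Σy² = 7, M = 8
μ = -1/8 = -1/8,  σ² = 7/8 − (-1/8)² = 55/64
E[X_15] = 20 + 15·(-1/8) = 145/8

145/8


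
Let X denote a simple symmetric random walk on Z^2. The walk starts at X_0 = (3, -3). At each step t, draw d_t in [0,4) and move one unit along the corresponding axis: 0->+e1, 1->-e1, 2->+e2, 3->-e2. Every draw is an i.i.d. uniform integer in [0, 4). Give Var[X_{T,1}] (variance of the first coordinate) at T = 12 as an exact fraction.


6

Outcome values over d=0..3: [1, -1, 0, 0]
Σy = 0, Σy² = 2, M = 4
μ = 0/4 = 0,  σ² = 2/4 − (0)² = 1/2
Independent increments: Var[X_12] = 12·σ² = 12·(1/2) = 6


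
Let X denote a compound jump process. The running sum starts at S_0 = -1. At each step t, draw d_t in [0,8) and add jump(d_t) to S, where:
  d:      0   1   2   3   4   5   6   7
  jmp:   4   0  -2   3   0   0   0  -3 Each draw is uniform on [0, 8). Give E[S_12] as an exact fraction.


Outcome values over d=0..7: [4, 0, -2, 3, 0, 0, 0, -3]
Σy = 2, Σy² = 38, M = 8
μ = 2/8 = 1/4,  σ² = 38/8 − (1/4)² = 75/16
E[S_12] = -1 + 12·(1/4) = 2

2


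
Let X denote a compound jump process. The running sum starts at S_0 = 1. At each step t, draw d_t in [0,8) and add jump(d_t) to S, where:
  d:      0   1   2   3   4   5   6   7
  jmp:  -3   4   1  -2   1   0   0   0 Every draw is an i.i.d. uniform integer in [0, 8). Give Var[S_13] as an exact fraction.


Outcome values over d=0..7: [-3, 4, 1, -2, 1, 0, 0, 0]
Σy = 1, Σy² = 31, M = 8
μ = 1/8 = 1/8,  σ² = 31/8 − (1/8)² = 247/64
Independent increments: Var[S_13] = 13·σ² = 13·(247/64) = 3211/64

3211/64


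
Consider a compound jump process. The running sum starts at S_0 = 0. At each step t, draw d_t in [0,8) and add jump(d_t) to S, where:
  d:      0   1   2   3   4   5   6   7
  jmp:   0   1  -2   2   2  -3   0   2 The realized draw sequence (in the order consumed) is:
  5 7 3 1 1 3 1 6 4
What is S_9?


8

t=0: S=0, d=5, jump=-3, S_1=-3
t=1: S=-3, d=7, jump=2, S_2=-1
t=2: S=-1, d=3, jump=2, S_3=1
t=3: S=1, d=1, jump=1, S_4=2
t=4: S=2, d=1, jump=1, S_5=3
t=5: S=3, d=3, jump=2, S_6=5
t=6: S=5, d=1, jump=1, S_7=6
t=7: S=6, d=6, jump=0, S_8=6
t=8: S=6, d=4, jump=2, S_9=8


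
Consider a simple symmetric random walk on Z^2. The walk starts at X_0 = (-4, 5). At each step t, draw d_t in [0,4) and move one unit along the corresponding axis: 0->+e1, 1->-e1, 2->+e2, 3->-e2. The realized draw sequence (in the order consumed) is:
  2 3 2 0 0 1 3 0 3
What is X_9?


(-2, 4)

t=0: X=(-4, 5), d=2 → +e2, X_1=(-4, 6)
t=1: X=(-4, 6), d=3 → -e2, X_2=(-4, 5)
t=2: X=(-4, 5), d=2 → +e2, X_3=(-4, 6)
t=3: X=(-4, 6), d=0 → +e1, X_4=(-3, 6)
t=4: X=(-3, 6), d=0 → +e1, X_5=(-2, 6)
t=5: X=(-2, 6), d=1 → -e1, X_6=(-3, 6)
t=6: X=(-3, 6), d=3 → -e2, X_7=(-3, 5)
t=7: X=(-3, 5), d=0 → +e1, X_8=(-2, 5)
t=8: X=(-2, 5), d=3 → -e2, X_9=(-2, 4)


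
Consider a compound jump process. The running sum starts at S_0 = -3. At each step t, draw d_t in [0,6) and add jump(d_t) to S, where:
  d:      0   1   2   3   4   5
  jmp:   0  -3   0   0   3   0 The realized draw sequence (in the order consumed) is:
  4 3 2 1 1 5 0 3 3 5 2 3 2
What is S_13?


-6

t=0: S=-3, d=4, jump=3, S_1=0
t=1: S=0, d=3, jump=0, S_2=0
t=2: S=0, d=2, jump=0, S_3=0
t=3: S=0, d=1, jump=-3, S_4=-3
t=4: S=-3, d=1, jump=-3, S_5=-6
t=5: S=-6, d=5, jump=0, S_6=-6
t=6: S=-6, d=0, jump=0, S_7=-6
t=7: S=-6, d=3, jump=0, S_8=-6
t=8: S=-6, d=3, jump=0, S_9=-6
t=9: S=-6, d=5, jump=0, S_10=-6
t=10: S=-6, d=2, jump=0, S_11=-6
t=11: S=-6, d=3, jump=0, S_12=-6
t=12: S=-6, d=2, jump=0, S_13=-6


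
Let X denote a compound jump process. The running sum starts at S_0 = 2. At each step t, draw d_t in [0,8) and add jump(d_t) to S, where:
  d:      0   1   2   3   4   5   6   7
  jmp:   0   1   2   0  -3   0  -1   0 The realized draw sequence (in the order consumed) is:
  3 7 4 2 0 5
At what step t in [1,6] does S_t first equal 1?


t=0: S=2, d=3, jump=0, S_1=2
t=1: S=2, d=7, jump=0, S_2=2
t=2: S=2, d=4, jump=-3, S_3=-1
t=3: S=-1, d=2, jump=2, S_4=1
t=4: S=1, d=0, jump=0, S_5=1
t=5: S=1, d=5, jump=0, S_6=1

4


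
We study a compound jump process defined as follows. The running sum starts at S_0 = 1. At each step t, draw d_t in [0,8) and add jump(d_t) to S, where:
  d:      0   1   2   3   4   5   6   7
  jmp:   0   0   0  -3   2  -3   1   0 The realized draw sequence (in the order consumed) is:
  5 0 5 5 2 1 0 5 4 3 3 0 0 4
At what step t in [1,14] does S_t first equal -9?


9

t=0: S=1, d=5, jump=-3, S_1=-2
t=1: S=-2, d=0, jump=0, S_2=-2
t=2: S=-2, d=5, jump=-3, S_3=-5
t=3: S=-5, d=5, jump=-3, S_4=-8
t=4: S=-8, d=2, jump=0, S_5=-8
t=5: S=-8, d=1, jump=0, S_6=-8
t=6: S=-8, d=0, jump=0, S_7=-8
t=7: S=-8, d=5, jump=-3, S_8=-11
t=8: S=-11, d=4, jump=2, S_9=-9
t=9: S=-9, d=3, jump=-3, S_10=-12
t=10: S=-12, d=3, jump=-3, S_11=-15
t=11: S=-15, d=0, jump=0, S_12=-15
t=12: S=-15, d=0, jump=0, S_13=-15
t=13: S=-15, d=4, jump=2, S_14=-13


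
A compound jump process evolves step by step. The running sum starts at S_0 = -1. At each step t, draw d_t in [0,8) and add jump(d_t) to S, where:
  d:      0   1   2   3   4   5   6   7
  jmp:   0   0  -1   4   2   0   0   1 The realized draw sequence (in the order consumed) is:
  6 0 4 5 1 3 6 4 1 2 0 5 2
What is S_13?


5

t=0: S=-1, d=6, jump=0, S_1=-1
t=1: S=-1, d=0, jump=0, S_2=-1
t=2: S=-1, d=4, jump=2, S_3=1
t=3: S=1, d=5, jump=0, S_4=1
t=4: S=1, d=1, jump=0, S_5=1
t=5: S=1, d=3, jump=4, S_6=5
t=6: S=5, d=6, jump=0, S_7=5
t=7: S=5, d=4, jump=2, S_8=7
t=8: S=7, d=1, jump=0, S_9=7
t=9: S=7, d=2, jump=-1, S_10=6
t=10: S=6, d=0, jump=0, S_11=6
t=11: S=6, d=5, jump=0, S_12=6
t=12: S=6, d=2, jump=-1, S_13=5


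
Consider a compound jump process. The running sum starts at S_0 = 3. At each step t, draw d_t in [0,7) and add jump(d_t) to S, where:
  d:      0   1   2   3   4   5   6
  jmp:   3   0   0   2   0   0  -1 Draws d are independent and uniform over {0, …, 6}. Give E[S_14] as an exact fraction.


11

Outcome values over d=0..6: [3, 0, 0, 2, 0, 0, -1]
Σy = 4, Σy² = 14, M = 7
μ = 4/7 = 4/7,  σ² = 14/7 − (4/7)² = 82/49
E[S_14] = 3 + 14·(4/7) = 11


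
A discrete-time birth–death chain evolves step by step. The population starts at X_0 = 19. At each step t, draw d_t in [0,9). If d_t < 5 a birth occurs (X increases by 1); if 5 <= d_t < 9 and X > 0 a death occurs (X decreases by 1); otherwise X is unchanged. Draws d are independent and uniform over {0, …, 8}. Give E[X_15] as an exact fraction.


62/3

X can drop by at most 1 per step and X_0 = 19 > T = 15, so X_t >= 19 − t >= 4 > 0 for every t <= 15: the floor at 0 (the 'and X > 0' condition) never binds. Hence X_15 = X_0 + Σ_{t<15} Y_t with i.i.d. increments Y_t = y(d_t) ∈ {+1, −1, 0}.
Outcome values over d=0..8: [1, 1, 1, 1, 1, -1, -1, -1, -1]
Σy = 1, Σy² = 9, M = 9
μ = 1/9 = 1/9,  σ² = 9/9 − (1/9)² = 80/81
E[X_15] = 19 + 15·(1/9) = 62/3


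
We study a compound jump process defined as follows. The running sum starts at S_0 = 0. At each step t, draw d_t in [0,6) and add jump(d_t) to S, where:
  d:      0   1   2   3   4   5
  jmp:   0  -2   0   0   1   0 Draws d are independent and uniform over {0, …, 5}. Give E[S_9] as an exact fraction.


-3/2

Outcome values over d=0..5: [0, -2, 0, 0, 1, 0]
Σy = -1, Σy² = 5, M = 6
μ = -1/6 = -1/6,  σ² = 5/6 − (-1/6)² = 29/36
E[S_9] = 0 + 9·(-1/6) = -3/2


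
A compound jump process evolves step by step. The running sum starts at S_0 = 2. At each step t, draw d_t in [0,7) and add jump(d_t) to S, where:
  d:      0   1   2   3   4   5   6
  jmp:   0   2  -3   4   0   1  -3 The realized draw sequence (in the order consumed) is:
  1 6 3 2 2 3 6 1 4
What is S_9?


t=0: S=2, d=1, jump=2, S_1=4
t=1: S=4, d=6, jump=-3, S_2=1
t=2: S=1, d=3, jump=4, S_3=5
t=3: S=5, d=2, jump=-3, S_4=2
t=4: S=2, d=2, jump=-3, S_5=-1
t=5: S=-1, d=3, jump=4, S_6=3
t=6: S=3, d=6, jump=-3, S_7=0
t=7: S=0, d=1, jump=2, S_8=2
t=8: S=2, d=4, jump=0, S_9=2

2


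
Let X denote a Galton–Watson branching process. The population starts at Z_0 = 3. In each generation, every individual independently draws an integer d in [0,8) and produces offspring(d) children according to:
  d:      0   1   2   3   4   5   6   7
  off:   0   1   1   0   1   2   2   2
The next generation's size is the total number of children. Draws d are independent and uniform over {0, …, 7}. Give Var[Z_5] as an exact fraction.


20174267997/1073741824

Outcome values over d=0..7: [0, 1, 1, 0, 1, 2, 2, 2]
Σy = 9, Σy² = 15, M = 8
μ = 9/8 = 9/8,  σ² = 15/8 − (9/8)² = 39/64
V_0 = 0, E_0 = 3
V_1 = 39/64·E_0 + (9/8)²·V_0 = 117/64;  E_1 = 27/8
V_2 = 39/64·E_1 + (9/8)²·V_1 = 17901/4096;  E_2 = 243/64
V_3 = 39/64·E_2 + (9/8)²·V_2 = 2056509/262144;  E_3 = 2187/512
V_4 = 39/64·E_3 + (9/8)²·V_3 = 210247245/16777216;  E_4 = 19683/4096
V_5 = 39/64·E_4 + (9/8)²·V_4 = 20174267997/1073741824;  E_5 = 177147/32768


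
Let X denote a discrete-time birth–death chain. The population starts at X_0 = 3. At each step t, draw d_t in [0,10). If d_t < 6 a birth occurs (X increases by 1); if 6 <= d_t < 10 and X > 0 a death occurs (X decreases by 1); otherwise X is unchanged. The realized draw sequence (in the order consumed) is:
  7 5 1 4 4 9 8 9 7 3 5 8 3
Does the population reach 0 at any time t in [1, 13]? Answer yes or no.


t=0: X=3, d=7 → death, X_1=2
t=1: X=2, d=5 → birth, X_2=3
t=2: X=3, d=1 → birth, X_3=4
t=3: X=4, d=4 → birth, X_4=5
t=4: X=5, d=4 → birth, X_5=6
t=5: X=6, d=9 → death, X_6=5
t=6: X=5, d=8 → death, X_7=4
t=7: X=4, d=9 → death, X_8=3
t=8: X=3, d=7 → death, X_9=2
t=9: X=2, d=3 → birth, X_10=3
t=10: X=3, d=5 → birth, X_11=4
t=11: X=4, d=8 → death, X_12=3
t=12: X=3, d=3 → birth, X_13=4

no


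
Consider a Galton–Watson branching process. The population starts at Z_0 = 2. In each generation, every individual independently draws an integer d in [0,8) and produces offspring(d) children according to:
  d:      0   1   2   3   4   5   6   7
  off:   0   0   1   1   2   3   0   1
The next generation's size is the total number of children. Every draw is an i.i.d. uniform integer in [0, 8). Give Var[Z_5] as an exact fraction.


10

Outcome values over d=0..7: [0, 0, 1, 1, 2, 3, 0, 1]
Σy = 8, Σy² = 16, M = 8
μ = 8/8 = 1,  σ² = 16/8 − (1)² = 1
V_0 = 0, E_0 = 2
V_1 = 1·E_0 + (1)²·V_0 = 2;  E_1 = 2
V_2 = 1·E_1 + (1)²·V_1 = 4;  E_2 = 2
V_3 = 1·E_2 + (1)²·V_2 = 6;  E_3 = 2
V_4 = 1·E_3 + (1)²·V_3 = 8;  E_4 = 2
V_5 = 1·E_4 + (1)²·V_4 = 10;  E_5 = 2


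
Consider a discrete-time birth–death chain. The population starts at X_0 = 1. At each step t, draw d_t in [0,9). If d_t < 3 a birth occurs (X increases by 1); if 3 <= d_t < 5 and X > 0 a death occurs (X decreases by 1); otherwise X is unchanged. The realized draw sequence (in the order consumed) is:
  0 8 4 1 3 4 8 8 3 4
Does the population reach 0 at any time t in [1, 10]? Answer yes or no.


t=0: X=1, d=0 → birth, X_1=2
t=1: X=2, d=8 → hold, X_2=2
t=2: X=2, d=4 → death, X_3=1
t=3: X=1, d=1 → birth, X_4=2
t=4: X=2, d=3 → death, X_5=1
t=5: X=1, d=4 → death, X_6=0
t=6: X=0, d=8 → hold, X_7=0
t=7: X=0, d=8 → hold, X_8=0
t=8: X=0, d=3 → hold, X_9=0
t=9: X=0, d=4 → hold, X_10=0

yes


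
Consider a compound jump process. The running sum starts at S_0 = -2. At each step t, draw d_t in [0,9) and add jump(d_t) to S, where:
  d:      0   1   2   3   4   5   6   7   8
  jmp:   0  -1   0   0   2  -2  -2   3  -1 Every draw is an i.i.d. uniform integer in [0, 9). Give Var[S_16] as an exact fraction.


Outcome values over d=0..8: [0, -1, 0, 0, 2, -2, -2, 3, -1]
Σy = -1, Σy² = 23, M = 9
μ = -1/9 = -1/9,  σ² = 23/9 − (-1/9)² = 206/81
Independent increments: Var[S_16] = 16·σ² = 16·(206/81) = 3296/81

3296/81


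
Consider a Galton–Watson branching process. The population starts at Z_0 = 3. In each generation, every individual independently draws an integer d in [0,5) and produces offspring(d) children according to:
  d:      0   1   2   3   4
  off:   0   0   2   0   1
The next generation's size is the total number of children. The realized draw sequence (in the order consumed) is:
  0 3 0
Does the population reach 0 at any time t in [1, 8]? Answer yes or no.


yes

gen 0: Z_0=3, draws=[0, 3, 0], offspring=[0, 0, 0], Z_1=0
gen 1: Z_1=0, draws=[], offspring=[], Z_2=0
gen 2: Z_2=0, draws=[], offspring=[], Z_3=0
gen 3: Z_3=0, draws=[], offspring=[], Z_4=0
gen 4: Z_4=0, draws=[], offspring=[], Z_5=0
gen 5: Z_5=0, draws=[], offspring=[], Z_6=0
gen 6: Z_6=0, draws=[], offspring=[], Z_7=0
gen 7: Z_7=0, draws=[], offspring=[], Z_8=0


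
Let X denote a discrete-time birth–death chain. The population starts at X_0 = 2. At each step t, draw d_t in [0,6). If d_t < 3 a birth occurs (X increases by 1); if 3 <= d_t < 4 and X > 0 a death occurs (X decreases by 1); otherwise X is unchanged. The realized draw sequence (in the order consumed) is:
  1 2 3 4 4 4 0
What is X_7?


4

t=0: X=2, d=1 → birth, X_1=3
t=1: X=3, d=2 → birth, X_2=4
t=2: X=4, d=3 → death, X_3=3
t=3: X=3, d=4 → hold, X_4=3
t=4: X=3, d=4 → hold, X_5=3
t=5: X=3, d=4 → hold, X_6=3
t=6: X=3, d=0 → birth, X_7=4
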